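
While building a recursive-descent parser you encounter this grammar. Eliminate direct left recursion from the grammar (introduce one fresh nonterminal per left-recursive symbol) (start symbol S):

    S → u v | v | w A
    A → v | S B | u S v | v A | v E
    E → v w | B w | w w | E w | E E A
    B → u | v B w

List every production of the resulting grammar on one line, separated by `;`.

S → u v | v | w A; A → v | S B | u S v | v A | v E; E → v w E' | B w E' | w w E'; B → u | v B w; E' → w E' | E A E' | ε

Directly left-recursive nonterminal: E.
For E: α = {w, E A}, β = {v w, B w, w w}. Rewrite as E → β E' and E' → α E' | ε.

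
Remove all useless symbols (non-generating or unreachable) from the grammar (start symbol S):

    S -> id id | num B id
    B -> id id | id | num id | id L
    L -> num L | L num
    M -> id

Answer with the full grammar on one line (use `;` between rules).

Generating nonterminals: {B, M, S}.
Reachable from S after that: {B, S}.
Removed useless symbols: {L, M} and every production mentioning them.

S -> id id | num B id; B -> id id | id | num id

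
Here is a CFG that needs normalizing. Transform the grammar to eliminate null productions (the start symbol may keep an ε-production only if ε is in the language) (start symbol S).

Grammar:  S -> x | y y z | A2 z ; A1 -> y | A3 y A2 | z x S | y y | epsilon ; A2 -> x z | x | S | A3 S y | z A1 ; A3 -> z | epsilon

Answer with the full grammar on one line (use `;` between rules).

S -> x | y y z | A2 z; A1 -> y | A3 y A2 | y A2 | z x S | y y; A2 -> x z | x | S | A3 S y | S y | z A1 | z; A3 -> z

Nullable nonterminals: {A1, A3}.
ε ∉ L(G), so no ε-production is kept.
Add the nullable-subset variants: A1 → A3 y A2 gives A3 y A2 | y A2. A2 → A3 S y gives A3 S y | S y. A2 → z A1 gives z A1 | z.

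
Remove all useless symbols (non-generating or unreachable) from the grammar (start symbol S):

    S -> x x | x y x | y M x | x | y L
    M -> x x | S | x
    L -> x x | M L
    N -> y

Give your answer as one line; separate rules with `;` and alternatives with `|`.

S -> x x | x y x | y M x | x | y L; M -> x x | S | x; L -> x x | M L

Generating nonterminals: {L, M, N, S}.
Reachable from S after that: {L, M, S}.
Removed useless symbols: {N} and every production mentioning them.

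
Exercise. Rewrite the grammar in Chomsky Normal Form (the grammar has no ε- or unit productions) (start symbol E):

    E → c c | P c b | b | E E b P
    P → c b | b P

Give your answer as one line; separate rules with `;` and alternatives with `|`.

Introduce a nonterminal for each terminal appearing in a rule of length ≥ 2: X1 → c, X2 → b.
Binarize each right-hand side of length ≥ 3 by chaining fresh nonterminals (Y1, Y2, …): affected rules were E → P X1 X2; E → E E X2 P.

E → X1 X1 | P Y1 | b | E Y2; P → X1 X2 | X2 P; X1 → c; X2 → b; Y1 → X1 X2; Y2 → E Y3; Y3 → X2 P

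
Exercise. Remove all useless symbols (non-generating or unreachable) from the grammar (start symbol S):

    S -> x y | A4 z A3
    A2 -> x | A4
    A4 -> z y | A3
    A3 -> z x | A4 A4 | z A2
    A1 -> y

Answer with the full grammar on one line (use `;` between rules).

S -> x y | A4 z A3; A2 -> x | A4; A4 -> z y | A3; A3 -> z x | A4 A4 | z A2

Generating nonterminals: {A1, A2, A3, A4, S}.
Reachable from S after that: {A2, A3, A4, S}.
Removed useless symbols: {A1} and every production mentioning them.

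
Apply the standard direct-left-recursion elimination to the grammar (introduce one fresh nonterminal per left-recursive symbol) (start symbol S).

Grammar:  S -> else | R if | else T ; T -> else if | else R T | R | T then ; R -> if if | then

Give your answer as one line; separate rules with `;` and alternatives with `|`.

T is directly left-recursive.
For T: α = {then}, β = {else if, else R T, R}. Rewrite as T → β T' and T' → α T' | ε.

S -> else | R if | else T; T -> else if T' | else R T T' | R T'; R -> if if | then; T' -> then T' | ε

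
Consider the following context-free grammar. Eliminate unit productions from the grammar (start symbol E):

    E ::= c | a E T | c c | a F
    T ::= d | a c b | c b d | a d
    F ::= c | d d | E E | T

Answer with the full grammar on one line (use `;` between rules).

E ::= c | a E T | c c | a F; T ::= d | a c b | c b d | a d; F ::= c | d d | E E | d | a c b | c b d | a d

Unit pairs: F ⇒* {T}.
For every A with A ⇒* B via unit rules, add B's non-unit alternatives to A; then delete every rule of the form X → Y.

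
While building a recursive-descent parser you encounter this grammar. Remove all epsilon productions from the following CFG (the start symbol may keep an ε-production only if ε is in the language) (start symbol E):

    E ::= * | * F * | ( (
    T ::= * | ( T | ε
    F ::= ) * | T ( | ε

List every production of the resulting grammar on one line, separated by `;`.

Nullable set = {F, T}.
ε ∉ L(G), so no ε-production is kept.
For each production, add variants omitting each subset of nullable occurrences: E → * F * gives * F * | * *. T → ( T gives ( T | (. F → T ( gives T ( | (.

E ::= * | * F * | * * | ( (; T ::= * | ( T | (; F ::= ) * | T ( | (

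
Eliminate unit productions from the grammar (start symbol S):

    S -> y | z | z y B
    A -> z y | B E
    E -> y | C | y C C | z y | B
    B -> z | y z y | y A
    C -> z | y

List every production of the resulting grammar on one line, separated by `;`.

S -> y | z | z y B; A -> z y | B E; E -> z | y z y | y A | y | y C C | z y; B -> z | y z y | y A; C -> z | y

Unit pairs: E ⇒* {B, C}.
Replace each nonterminal's rules with the union of the non-unit rules of every nonterminal it unit-derives.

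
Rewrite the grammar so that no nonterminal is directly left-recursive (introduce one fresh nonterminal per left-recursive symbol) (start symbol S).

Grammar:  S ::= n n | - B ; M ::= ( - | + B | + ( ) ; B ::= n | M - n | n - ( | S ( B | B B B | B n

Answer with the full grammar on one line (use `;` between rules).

S ::= n n | - B; M ::= ( - | + B | + ( ); B ::= n B' | M - n B' | n - ( B' | S ( B B'; B' ::= B B B' | n B' | eps

Directly left-recursive nonterminal: B.
For B: α = {B B, n}, β = {n, M - n, n - (, S ( B}. Rewrite as B → β B' and B' → α B' | ε.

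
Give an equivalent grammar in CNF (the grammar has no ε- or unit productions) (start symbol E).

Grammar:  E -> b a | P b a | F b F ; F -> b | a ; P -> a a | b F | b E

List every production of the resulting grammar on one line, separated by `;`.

Introduce a nonterminal for each terminal appearing in a rule of length ≥ 2: X1 → b, X2 → a.
Binarize each right-hand side of length ≥ 3 by chaining fresh nonterminals (Y1, Y2, …): affected rules were E → P X1 X2; E → F X1 F.

E -> X1 X2 | P Y1 | F Y2; F -> b | a; P -> X2 X2 | X1 F | X1 E; X1 -> b; X2 -> a; Y1 -> X1 X2; Y2 -> X1 F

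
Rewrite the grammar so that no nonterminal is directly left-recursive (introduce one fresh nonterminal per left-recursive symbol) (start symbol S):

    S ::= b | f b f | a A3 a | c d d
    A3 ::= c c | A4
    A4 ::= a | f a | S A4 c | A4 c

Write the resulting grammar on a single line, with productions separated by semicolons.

S ::= b | f b f | a A3 a | c d d; A3 ::= c c | A4; A4 ::= a A4' | f a A4' | S A4 c A4'; A4' ::= c A4' | epsilon

Left recursion appears on A4.
For A4: α = {c}, β = {a, f a, S A4 c}. Rewrite as A4 → β A4' and A4' → α A4' | ε.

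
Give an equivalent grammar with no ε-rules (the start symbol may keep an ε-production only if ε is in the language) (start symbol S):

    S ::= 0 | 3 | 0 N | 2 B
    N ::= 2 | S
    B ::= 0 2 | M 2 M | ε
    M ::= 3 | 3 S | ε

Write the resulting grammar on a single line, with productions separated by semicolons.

S ::= 0 | 3 | 0 N | 2 B | 2; N ::= 2 | S; B ::= 0 2 | M 2 M | M 2 | 2 M | 2; M ::= 3 | 3 S

The nullable symbols are {B, M}.
ε ∉ L(G), so no ε-production is kept.
Add the nullable-subset variants: S → 2 B gives 2 B | 2. B → M 2 M gives M 2 M | M 2 | 2 M | 2.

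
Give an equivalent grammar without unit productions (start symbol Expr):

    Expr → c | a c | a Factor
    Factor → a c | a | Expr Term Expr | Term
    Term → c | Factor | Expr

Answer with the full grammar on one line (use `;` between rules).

Expr → c | a c | a Factor; Factor → c | a c | a | Expr Term Expr | a Factor; Term → c | a c | a | Expr Term Expr | a Factor

Unit pairs: Factor ⇒* {Expr, Term}; Term ⇒* {Expr, Factor}.
For each unit pair (A, B), copy every non-unit production of B to A, then drop all unit productions.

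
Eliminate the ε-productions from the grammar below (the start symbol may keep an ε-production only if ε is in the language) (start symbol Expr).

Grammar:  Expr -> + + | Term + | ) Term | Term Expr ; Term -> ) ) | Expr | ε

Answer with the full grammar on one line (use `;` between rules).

Expr -> + + | Term + | + | ) Term | ) | Term Expr; Term -> ) ) | Expr

Nullable set = {Term}.
ε ∉ L(G), so no ε-production is kept.
Add the nullable-subset variants: Expr → Term + gives Term + | +. Expr → ) Term gives ) Term | ).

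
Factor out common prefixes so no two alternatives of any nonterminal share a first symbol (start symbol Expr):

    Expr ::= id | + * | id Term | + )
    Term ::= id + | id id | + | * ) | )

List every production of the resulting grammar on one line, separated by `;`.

Expr has alternatives sharing prefix 'id': factor to Expr → id Expr1 with Expr1 → ε | Term.
Expr has alternatives sharing prefix '+': factor to Expr → + Expr2 with Expr2 → * | ).
Term has alternatives sharing prefix 'id': factor to Term → id Term1 with Term1 → + | id.

Expr ::= id Expr1 | + Expr2; Term ::= + | * ) | ) | id Term1; Expr1 ::= epsilon | Term; Expr2 ::= * | ); Term1 ::= + | id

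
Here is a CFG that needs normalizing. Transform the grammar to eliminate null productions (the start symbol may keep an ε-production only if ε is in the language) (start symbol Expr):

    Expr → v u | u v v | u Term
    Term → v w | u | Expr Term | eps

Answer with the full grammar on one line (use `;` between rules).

Expr → v u | u v v | u Term | u; Term → v w | u | Expr Term | Expr

Nullable set = {Term}.
ε ∉ L(G), so no ε-production is kept.
For each production, add variants omitting each subset of nullable occurrences: Expr → u Term gives u Term | u. Term → Expr Term gives Expr Term | Expr.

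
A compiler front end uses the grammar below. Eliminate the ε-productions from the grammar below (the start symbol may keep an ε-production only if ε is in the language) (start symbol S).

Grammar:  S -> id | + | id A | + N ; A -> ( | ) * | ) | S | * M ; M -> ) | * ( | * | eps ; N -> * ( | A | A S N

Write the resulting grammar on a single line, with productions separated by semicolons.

Nullable set = {M}.
ε ∉ L(G), so no ε-production is kept.
For each production, add variants omitting each subset of nullable occurrences: A → * M gives * M | *.

S -> id | + | id A | + N; A -> ( | ) * | ) | S | * M | *; M -> ) | * ( | *; N -> * ( | A | A S N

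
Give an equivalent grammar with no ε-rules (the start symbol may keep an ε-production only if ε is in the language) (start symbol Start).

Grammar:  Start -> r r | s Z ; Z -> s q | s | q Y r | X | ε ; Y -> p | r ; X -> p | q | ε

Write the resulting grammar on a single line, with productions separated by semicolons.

Nullable set = {X, Z}.
ε ∉ L(G), so no ε-production is kept.
Expand every rule over subsets of its nullable positions: Start → s Z gives s Z | s.

Start -> r r | s Z | s; Z -> s q | s | q Y r | X; Y -> p | r; X -> p | q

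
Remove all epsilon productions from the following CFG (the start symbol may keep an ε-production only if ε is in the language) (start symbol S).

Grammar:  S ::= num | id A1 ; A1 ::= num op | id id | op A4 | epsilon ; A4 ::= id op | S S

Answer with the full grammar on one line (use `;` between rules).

S ::= num | id A1 | id; A1 ::= num op | id id | op A4; A4 ::= id op | S S

Nullable nonterminals: {A1}.
ε ∉ L(G), so no ε-production is kept.
Expand every rule over subsets of its nullable positions: S → id A1 gives id A1 | id.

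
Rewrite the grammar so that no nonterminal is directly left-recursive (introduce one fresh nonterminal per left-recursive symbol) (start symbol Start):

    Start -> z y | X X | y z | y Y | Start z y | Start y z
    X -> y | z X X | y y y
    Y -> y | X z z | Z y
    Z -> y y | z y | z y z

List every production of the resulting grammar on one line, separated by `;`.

Start is directly left-recursive.
For Start: α = {z y, y z}, β = {z y, X X, y z, y Y}. Rewrite as Start → β Start1 and Start1 → α Start1 | ε.

Start -> z y Start1 | X X Start1 | y z Start1 | y Y Start1; X -> y | z X X | y y y; Y -> y | X z z | Z y; Z -> y y | z y | z y z; Start1 -> z y Start1 | y z Start1 | ε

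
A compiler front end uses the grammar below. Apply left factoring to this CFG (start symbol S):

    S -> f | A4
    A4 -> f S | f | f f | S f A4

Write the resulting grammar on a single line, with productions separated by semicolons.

A4 has alternatives sharing prefix 'f': factor to A4 → f A4' with A4' → S | ε | f.

S -> f | A4; A4 -> S f A4 | f A4'; A4' -> S | ε | f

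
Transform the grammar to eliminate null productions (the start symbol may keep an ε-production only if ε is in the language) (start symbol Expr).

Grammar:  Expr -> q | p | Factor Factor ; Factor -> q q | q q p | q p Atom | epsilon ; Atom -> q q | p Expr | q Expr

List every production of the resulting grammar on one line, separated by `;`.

Expr -> q | p | Factor Factor | Factor | epsilon; Factor -> q q | q q p | q p Atom; Atom -> q q | p Expr | p | q Expr | q

The nullable symbols are {Expr, Factor}.
ε ∈ L(G) since Expr is nullable, so keep Expr → ε.
Add the nullable-subset variants: Expr → Factor Factor gives Factor Factor | Factor. Atom → p Expr gives p Expr | p. Atom → q Expr gives q Expr | q.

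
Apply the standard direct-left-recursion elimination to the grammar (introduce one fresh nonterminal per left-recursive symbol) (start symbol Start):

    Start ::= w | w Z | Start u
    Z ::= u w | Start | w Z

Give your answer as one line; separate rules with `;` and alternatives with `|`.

Directly left-recursive nonterminal: Start.
For Start: α = {u}, β = {w, w Z}. Rewrite as Start → β Start1 and Start1 → α Start1 | ε.

Start ::= w Start1 | w Z Start1; Z ::= u w | Start | w Z; Start1 ::= u Start1 | epsilon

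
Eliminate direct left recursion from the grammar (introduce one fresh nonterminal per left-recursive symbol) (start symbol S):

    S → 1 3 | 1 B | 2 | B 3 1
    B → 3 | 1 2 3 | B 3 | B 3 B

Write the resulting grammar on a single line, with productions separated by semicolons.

B is directly left-recursive.
For B: α = {3, 3 B}, β = {3, 1 2 3}. Rewrite as B → β B' and B' → α B' | ε.

S → 1 3 | 1 B | 2 | B 3 1; B → 3 B' | 1 2 3 B'; B' → 3 B' | 3 B B' | ε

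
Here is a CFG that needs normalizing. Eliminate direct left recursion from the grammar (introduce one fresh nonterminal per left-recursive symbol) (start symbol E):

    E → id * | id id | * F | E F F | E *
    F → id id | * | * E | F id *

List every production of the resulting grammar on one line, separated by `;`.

Directly left-recursive nonterminals: E, F.
For E: α = {F F, *}, β = {id *, id id, * F}. Rewrite as E → β E' and E' → α E' | ε.
For F: α = {id *}, β = {id id, *, * E}. Rewrite as F → β F' and F' → α F' | ε.

E → id * E' | id id E' | * F E'; F → id id F' | * F' | * E F'; E' → F F E' | * E' | ε; F' → id * F' | ε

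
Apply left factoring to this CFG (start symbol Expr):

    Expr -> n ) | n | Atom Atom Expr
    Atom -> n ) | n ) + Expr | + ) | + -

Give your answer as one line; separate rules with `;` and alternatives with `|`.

Expr -> Atom Atom Expr | n Expr1; Atom -> n ) Atom1 | + Atom2; Expr1 -> ) | ε; Atom1 -> ε | + Expr; Atom2 -> ) | -

Expr has alternatives sharing prefix 'n': factor to Expr → n Expr1 with Expr1 → ) | ε.
Atom has alternatives sharing prefix 'n )': factor to Atom → n ) Atom1 with Atom1 → ε | + Expr.
Atom has alternatives sharing prefix '+': factor to Atom → + Atom2 with Atom2 → ) | -.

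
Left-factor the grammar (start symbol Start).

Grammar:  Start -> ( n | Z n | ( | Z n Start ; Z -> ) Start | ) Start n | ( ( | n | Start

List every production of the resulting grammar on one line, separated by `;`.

Start has alternatives sharing prefix 'Z n': factor to Start → Z n Start1 with Start1 → ε | Start.
Start has alternatives sharing prefix '(': factor to Start → ( Start2 with Start2 → n | ε.
Z has alternatives sharing prefix ') Start': factor to Z → ) Start Z1 with Z1 → ε | n.

Start -> Z n Start1 | ( Start2; Z -> ( ( | n | Start | ) Start Z1; Start1 -> ε | Start; Start2 -> n | ε; Z1 -> ε | n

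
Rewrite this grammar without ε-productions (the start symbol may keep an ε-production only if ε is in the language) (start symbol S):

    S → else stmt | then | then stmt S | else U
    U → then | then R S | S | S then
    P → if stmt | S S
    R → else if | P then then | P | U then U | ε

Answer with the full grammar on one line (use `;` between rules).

S → else stmt | then | then stmt S | else U; U → then | then R S | then S | S | S then; P → if stmt | S S; R → else if | P then then | P | U then U

Nullable nonterminals: {R}.
ε ∉ L(G), so no ε-production is kept.
Expand every rule over subsets of its nullable positions: U → then R S gives then R S | then S.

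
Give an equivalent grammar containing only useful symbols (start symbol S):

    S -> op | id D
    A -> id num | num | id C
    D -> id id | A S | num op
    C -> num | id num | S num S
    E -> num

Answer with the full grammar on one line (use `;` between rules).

Generating nonterminals: {A, C, D, E, S}.
Reachable from S after that: {A, C, D, S}.
Removed useless symbols: {E} and every production mentioning them.

S -> op | id D; A -> id num | num | id C; D -> id id | A S | num op; C -> num | id num | S num S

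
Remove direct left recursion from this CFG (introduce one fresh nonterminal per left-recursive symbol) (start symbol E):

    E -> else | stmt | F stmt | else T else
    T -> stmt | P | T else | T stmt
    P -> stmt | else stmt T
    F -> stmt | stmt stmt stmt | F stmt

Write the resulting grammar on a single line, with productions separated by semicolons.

E -> else | stmt | F stmt | else T else; T -> stmt T' | P T'; P -> stmt | else stmt T; F -> stmt F' | stmt stmt stmt F'; T' -> else T' | stmt T' | ε; F' -> stmt F' | ε

Directly left-recursive nonterminals: T, F.
For T: α = {else, stmt}, β = {stmt, P}. Rewrite as T → β T' and T' → α T' | ε.
For F: α = {stmt}, β = {stmt, stmt stmt stmt}. Rewrite as F → β F' and F' → α F' | ε.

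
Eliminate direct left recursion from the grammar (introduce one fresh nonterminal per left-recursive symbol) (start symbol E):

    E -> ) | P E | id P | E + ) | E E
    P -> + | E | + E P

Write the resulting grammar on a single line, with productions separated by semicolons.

E is directly left-recursive.
For E: α = {+ ), E}, β = {), P E, id P}. Rewrite as E → β E' and E' → α E' | ε.

E -> ) E' | P E E' | id P E'; P -> + | E | + E P; E' -> + ) E' | E E' | ε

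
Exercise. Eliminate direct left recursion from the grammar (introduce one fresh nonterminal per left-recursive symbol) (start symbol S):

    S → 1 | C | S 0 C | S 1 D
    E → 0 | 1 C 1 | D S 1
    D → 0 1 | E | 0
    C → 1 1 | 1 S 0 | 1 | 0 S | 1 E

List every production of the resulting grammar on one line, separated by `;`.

Directly left-recursive nonterminal: S.
For S: α = {0 C, 1 D}, β = {1, C}. Rewrite as S → β S' and S' → α S' | ε.

S → 1 S' | C S'; E → 0 | 1 C 1 | D S 1; D → 0 1 | E | 0; C → 1 1 | 1 S 0 | 1 | 0 S | 1 E; S' → 0 C S' | 1 D S' | ε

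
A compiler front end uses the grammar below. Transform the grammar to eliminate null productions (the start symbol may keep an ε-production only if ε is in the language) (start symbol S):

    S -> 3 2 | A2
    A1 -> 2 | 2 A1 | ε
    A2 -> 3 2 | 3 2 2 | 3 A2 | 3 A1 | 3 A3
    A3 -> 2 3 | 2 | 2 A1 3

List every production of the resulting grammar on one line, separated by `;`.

Nullable set = {A1}.
ε ∉ L(G), so no ε-production is kept.
Add the nullable-subset variants: A2 → 3 A1 gives 3 A1 | 3.

S -> 3 2 | A2; A1 -> 2 | 2 A1; A2 -> 3 2 | 3 2 2 | 3 A2 | 3 A1 | 3 | 3 A3; A3 -> 2 3 | 2 | 2 A1 3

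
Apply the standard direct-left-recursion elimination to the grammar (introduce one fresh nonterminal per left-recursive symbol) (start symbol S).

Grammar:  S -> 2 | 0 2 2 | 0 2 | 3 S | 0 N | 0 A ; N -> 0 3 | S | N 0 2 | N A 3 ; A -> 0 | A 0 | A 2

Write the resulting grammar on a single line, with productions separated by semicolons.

S -> 2 | 0 2 2 | 0 2 | 3 S | 0 N | 0 A; N -> 0 3 N' | S N'; A -> 0 A'; N' -> 0 2 N' | A 3 N' | ε; A' -> 0 A' | 2 A' | ε

Left recursion appears on N, A.
For N: α = {0 2, A 3}, β = {0 3, S}. Rewrite as N → β N' and N' → α N' | ε.
For A: α = {0, 2}, β = {0}. Rewrite as A → β A' and A' → α A' | ε.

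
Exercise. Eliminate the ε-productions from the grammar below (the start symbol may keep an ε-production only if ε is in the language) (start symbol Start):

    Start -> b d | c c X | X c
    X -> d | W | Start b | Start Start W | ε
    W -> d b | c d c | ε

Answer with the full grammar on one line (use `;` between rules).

The nullable symbols are {W, X}.
ε ∉ L(G), so no ε-production is kept.
Add the nullable-subset variants: Start → c c X gives c c X | c c. Start → X c gives X c | c. X → Start Start W gives Start Start W | Start Start.

Start -> b d | c c X | c c | X c | c; X -> d | W | Start b | Start Start W | Start Start; W -> d b | c d c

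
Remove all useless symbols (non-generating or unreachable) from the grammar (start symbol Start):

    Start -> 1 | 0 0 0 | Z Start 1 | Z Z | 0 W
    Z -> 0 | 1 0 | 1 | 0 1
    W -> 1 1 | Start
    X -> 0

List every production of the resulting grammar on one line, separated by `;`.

Generating nonterminals: {Start, W, X, Z}.
Reachable from Start after that: {Start, W, Z}.
Removed useless symbols: {X} and every production mentioning them.

Start -> 1 | 0 0 0 | Z Start 1 | Z Z | 0 W; Z -> 0 | 1 0 | 1 | 0 1; W -> 1 1 | Start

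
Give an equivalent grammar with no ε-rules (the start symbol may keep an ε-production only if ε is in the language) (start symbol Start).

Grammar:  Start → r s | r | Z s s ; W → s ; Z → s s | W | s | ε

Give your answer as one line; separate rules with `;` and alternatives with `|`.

Start → r s | r | Z s s | s s; W → s; Z → s s | W | s

Nullable nonterminals: {Z}.
ε ∉ L(G), so no ε-production is kept.
For each production, add variants omitting each subset of nullable occurrences: Start → Z s s gives Z s s | s s.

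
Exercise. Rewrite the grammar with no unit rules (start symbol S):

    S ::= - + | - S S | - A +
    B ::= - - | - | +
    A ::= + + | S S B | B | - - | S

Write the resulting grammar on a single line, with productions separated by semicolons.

Unit pairs: A ⇒* {B, S}.
Replace each nonterminal's rules with the union of the non-unit rules of every nonterminal it unit-derives.

S ::= - + | - S S | - A +; B ::= - - | - | +; A ::= - - | - | + | - + | - S S | - A + | + + | S S B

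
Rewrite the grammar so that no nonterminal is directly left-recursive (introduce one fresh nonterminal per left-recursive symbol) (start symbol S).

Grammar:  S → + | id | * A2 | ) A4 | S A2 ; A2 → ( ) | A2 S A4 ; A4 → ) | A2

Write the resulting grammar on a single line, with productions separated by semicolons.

S → + S' | id S' | * A2 S' | ) A4 S'; A2 → ( ) A2'; A4 → ) | A2; S' → A2 S' | eps; A2' → S A4 A2' | eps

S, A2 are directly left-recursive.
For S: α = {A2}, β = {+, id, * A2, ) A4}. Rewrite as S → β S' and S' → α S' | ε.
For A2: α = {S A4}, β = {( )}. Rewrite as A2 → β A2' and A2' → α A2' | ε.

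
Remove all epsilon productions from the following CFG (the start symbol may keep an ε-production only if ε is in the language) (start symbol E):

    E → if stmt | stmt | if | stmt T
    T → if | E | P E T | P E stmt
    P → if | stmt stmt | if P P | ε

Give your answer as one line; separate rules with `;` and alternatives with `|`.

Nullable set = {P}.
ε ∉ L(G), so no ε-production is kept.
Add the nullable-subset variants: T → P E T gives P E T | E T. T → P E stmt gives P E stmt | E stmt. P → if P P gives if P P | if P.

E → if stmt | stmt | if | stmt T; T → if | E | P E T | E T | P E stmt | E stmt; P → if | stmt stmt | if P P | if P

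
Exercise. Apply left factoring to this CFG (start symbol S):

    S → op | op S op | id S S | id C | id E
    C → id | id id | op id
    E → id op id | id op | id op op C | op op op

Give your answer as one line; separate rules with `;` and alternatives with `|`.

S → id S' | op S''; C → op id | id C'; E → op op op | id op E'; S' → S S | C | E; S'' → ε | S op; C' → ε | id; E' → id | ε | op C

S has alternatives sharing prefix 'id': factor to S → id S' with S' → S S | C | E.
S has alternatives sharing prefix 'op': factor to S → op S'' with S'' → ε | S op.
C has alternatives sharing prefix 'id': factor to C → id C' with C' → ε | id.
E has alternatives sharing prefix 'id op': factor to E → id op E' with E' → id | ε | op C.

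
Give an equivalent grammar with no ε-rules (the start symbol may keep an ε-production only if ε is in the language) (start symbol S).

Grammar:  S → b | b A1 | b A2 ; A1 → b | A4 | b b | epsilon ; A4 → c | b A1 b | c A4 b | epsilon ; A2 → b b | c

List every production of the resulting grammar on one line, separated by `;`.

Nullable set = {A1, A4}.
ε ∉ L(G), so no ε-production is kept.
For each production, add variants omitting each subset of nullable occurrences: A4 → b A1 b gives b A1 b | b b. A4 → c A4 b gives c A4 b | c b.

S → b | b A1 | b A2; A1 → b | A4 | b b; A4 → c | b A1 b | b b | c A4 b | c b; A2 → b b | c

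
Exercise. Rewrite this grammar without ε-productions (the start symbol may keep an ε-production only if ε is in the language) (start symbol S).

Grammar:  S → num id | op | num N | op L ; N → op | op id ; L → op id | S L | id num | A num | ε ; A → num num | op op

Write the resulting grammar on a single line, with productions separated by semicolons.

S → num id | op | num N | op L; N → op | op id; L → op id | S L | S | id num | A num; A → num num | op op

Nullable nonterminals: {L}.
ε ∉ L(G), so no ε-production is kept.
Add the nullable-subset variants: L → S L gives S L | S.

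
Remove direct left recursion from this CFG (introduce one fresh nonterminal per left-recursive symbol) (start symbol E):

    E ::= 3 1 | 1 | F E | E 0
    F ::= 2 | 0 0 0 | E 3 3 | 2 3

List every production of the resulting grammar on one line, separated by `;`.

E ::= 3 1 E' | 1 E' | F E E'; F ::= 2 | 0 0 0 | E 3 3 | 2 3; E' ::= 0 E' | ε

Directly left-recursive nonterminal: E.
For E: α = {0}, β = {3 1, 1, F E}. Rewrite as E → β E' and E' → α E' | ε.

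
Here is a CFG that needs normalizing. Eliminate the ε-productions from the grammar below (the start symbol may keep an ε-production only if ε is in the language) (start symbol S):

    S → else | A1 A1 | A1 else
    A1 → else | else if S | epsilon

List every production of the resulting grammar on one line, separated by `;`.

Nullable nonterminals: {A1, S}.
ε ∈ L(G) since S is nullable, so keep S → ε.
For each production, add variants omitting each subset of nullable occurrences: S → A1 A1 gives A1 A1 | A1. A1 → else if S gives else if S | else if.

S → else | A1 A1 | A1 | A1 else | epsilon; A1 → else | else if S | else if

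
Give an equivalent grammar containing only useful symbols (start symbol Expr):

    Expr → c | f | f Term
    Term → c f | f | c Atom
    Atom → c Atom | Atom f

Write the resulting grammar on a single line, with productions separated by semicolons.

Generating nonterminals: {Expr, Term}.
Reachable from Expr after that: {Expr, Term}.
Removed useless symbols: {Atom} and every production mentioning them.

Expr → c | f | f Term; Term → c f | f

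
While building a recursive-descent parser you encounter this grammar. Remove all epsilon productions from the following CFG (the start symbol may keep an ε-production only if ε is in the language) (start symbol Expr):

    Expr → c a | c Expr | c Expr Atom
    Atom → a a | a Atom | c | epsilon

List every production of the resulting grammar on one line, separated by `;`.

The nullable symbols are {Atom}.
ε ∉ L(G), so no ε-production is kept.
Expand every rule over subsets of its nullable positions: Atom → a Atom gives a Atom | a.

Expr → c a | c Expr | c Expr Atom; Atom → a a | a Atom | a | c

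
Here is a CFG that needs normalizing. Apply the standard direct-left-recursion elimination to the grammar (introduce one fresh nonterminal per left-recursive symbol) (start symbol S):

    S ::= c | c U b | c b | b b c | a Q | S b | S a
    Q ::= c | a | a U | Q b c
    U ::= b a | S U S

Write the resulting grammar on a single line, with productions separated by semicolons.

S, Q are directly left-recursive.
For S: α = {b, a}, β = {c, c U b, c b, b b c, a Q}. Rewrite as S → β S' and S' → α S' | ε.
For Q: α = {b c}, β = {c, a, a U}. Rewrite as Q → β Q' and Q' → α Q' | ε.

S ::= c S' | c U b S' | c b S' | b b c S' | a Q S'; Q ::= c Q' | a Q' | a U Q'; U ::= b a | S U S; S' ::= b S' | a S' | ε; Q' ::= b c Q' | ε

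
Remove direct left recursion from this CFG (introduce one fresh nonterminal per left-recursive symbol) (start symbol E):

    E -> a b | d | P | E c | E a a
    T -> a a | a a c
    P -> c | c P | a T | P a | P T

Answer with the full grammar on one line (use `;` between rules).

E -> a b E' | d E' | P E'; T -> a a | a a c; P -> c P' | c P P' | a T P'; E' -> c E' | a a E' | ε; P' -> a P' | T P' | ε

Left recursion appears on E, P.
For E: α = {c, a a}, β = {a b, d, P}. Rewrite as E → β E' and E' → α E' | ε.
For P: α = {a, T}, β = {c, c P, a T}. Rewrite as P → β P' and P' → α P' | ε.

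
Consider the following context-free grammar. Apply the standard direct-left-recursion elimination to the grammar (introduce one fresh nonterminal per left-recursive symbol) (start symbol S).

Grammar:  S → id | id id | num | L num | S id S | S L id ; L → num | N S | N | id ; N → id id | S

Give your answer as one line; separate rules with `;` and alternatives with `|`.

Left recursion appears on S.
For S: α = {id S, L id}, β = {id, id id, num, L num}. Rewrite as S → β S' and S' → α S' | ε.

S → id S' | id id S' | num S' | L num S'; L → num | N S | N | id; N → id id | S; S' → id S S' | L id S' | ε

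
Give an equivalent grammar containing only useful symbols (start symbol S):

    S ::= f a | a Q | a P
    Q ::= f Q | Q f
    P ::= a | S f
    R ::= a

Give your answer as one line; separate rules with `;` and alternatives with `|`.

S ::= f a | a P; P ::= a | S f

Generating nonterminals: {P, R, S}.
Reachable from S after that: {P, S}.
Removed useless symbols: {Q, R} and every production mentioning them.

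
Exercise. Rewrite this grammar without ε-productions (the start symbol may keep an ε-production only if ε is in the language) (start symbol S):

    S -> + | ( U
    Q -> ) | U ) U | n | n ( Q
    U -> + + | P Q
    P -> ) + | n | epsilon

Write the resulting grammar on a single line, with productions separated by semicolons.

S -> + | ( U; Q -> ) | U ) U | n | n ( Q; U -> + + | P Q | Q; P -> ) + | n

Nullable set = {P}.
ε ∉ L(G), so no ε-production is kept.
For each production, add variants omitting each subset of nullable occurrences: U → P Q gives P Q | Q.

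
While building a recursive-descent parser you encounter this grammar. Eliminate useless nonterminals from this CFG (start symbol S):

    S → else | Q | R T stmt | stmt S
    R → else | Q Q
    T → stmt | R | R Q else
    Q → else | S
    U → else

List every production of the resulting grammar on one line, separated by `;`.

Generating nonterminals: {Q, R, S, T, U}.
Reachable from S after that: {Q, R, S, T}.
Removed useless symbols: {U} and every production mentioning them.

S → else | Q | R T stmt | stmt S; R → else | Q Q; T → stmt | R | R Q else; Q → else | S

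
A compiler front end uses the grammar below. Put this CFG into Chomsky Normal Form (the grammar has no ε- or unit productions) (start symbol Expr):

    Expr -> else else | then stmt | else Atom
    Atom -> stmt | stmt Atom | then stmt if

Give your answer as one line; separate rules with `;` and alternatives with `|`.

Expr -> X1 X1 | X2 X3 | X1 Atom; Atom -> stmt | X3 Atom | X2 Y1; X1 -> else; X2 -> then; X3 -> stmt; X4 -> if; Y1 -> X3 X4

Introduce a nonterminal for each terminal appearing in a rule of length ≥ 2: X1 → else, X2 → then, X3 → stmt, X4 → if.
Binarize each right-hand side of length ≥ 3 by chaining fresh nonterminals (Y1, Y2, …): affected rules were Atom → X2 X3 X4.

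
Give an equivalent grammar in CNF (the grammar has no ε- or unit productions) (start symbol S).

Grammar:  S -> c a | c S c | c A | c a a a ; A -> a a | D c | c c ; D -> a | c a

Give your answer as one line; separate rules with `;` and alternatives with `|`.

Introduce a nonterminal for each terminal appearing in a rule of length ≥ 2: X1 → c, X2 → a.
Binarize each right-hand side of length ≥ 3 by chaining fresh nonterminals (Y1, Y2, …): affected rules were S → X1 S X1; S → X1 X2 X2 X2.

S -> X1 X2 | X1 Y1 | X1 A | X1 Y2; A -> X2 X2 | D X1 | X1 X1; D -> a | X1 X2; X1 -> c; X2 -> a; Y1 -> S X1; Y2 -> X2 Y3; Y3 -> X2 X2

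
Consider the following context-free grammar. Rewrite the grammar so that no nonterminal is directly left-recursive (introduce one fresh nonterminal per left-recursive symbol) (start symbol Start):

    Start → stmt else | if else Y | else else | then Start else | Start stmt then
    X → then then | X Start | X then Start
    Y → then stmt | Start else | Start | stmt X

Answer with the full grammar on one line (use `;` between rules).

Start → stmt else Start1 | if else Y Start1 | else else Start1 | then Start else Start1; X → then then X1; Y → then stmt | Start else | Start | stmt X; Start1 → stmt then Start1 | ε; X1 → Start X1 | then Start X1 | ε

Left recursion appears on Start, X.
For Start: α = {stmt then}, β = {stmt else, if else Y, else else, then Start else}. Rewrite as Start → β Start1 and Start1 → α Start1 | ε.
For X: α = {Start, then Start}, β = {then then}. Rewrite as X → β X1 and X1 → α X1 | ε.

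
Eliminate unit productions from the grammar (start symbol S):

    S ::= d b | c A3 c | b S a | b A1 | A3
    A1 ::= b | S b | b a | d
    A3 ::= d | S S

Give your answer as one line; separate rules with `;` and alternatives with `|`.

S ::= d b | c A3 c | b S a | b A1 | d | S S; A1 ::= b | S b | b a | d; A3 ::= d | S S

Unit pairs: S ⇒* {A3}.
Replace each nonterminal's rules with the union of the non-unit rules of every nonterminal it unit-derives.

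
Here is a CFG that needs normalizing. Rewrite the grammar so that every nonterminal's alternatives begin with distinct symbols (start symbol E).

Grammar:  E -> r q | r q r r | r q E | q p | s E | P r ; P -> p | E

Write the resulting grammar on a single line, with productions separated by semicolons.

E -> q p | s E | P r | r q E'; P -> p | E; E' -> ε | r r | E

E has alternatives sharing prefix 'r q': factor to E → r q E' with E' → ε | r r | E.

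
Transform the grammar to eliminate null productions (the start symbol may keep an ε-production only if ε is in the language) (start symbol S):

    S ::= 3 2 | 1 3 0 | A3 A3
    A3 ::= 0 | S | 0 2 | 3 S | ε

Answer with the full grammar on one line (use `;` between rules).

S ::= 3 2 | 1 3 0 | A3 A3 | A3 | ε; A3 ::= 0 | S | 0 2 | 3 S | 3

Nullable nonterminals: {A3, S}.
ε ∈ L(G) since S is nullable, so keep S → ε.
Add the nullable-subset variants: S → A3 A3 gives A3 A3 | A3. A3 → 3 S gives 3 S | 3.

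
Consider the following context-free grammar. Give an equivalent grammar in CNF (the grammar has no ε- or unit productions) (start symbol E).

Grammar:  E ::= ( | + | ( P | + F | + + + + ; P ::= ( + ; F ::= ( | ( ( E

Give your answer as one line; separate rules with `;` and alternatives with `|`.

Introduce a nonterminal for each terminal appearing in a rule of length ≥ 2: X1 → (, X2 → +.
Binarize each right-hand side of length ≥ 3 by chaining fresh nonterminals (Y1, Y2, …): affected rules were E → X2 X2 X2 X2; F → X1 X1 E.

E ::= ( | + | X1 P | X2 F | X2 Y1; P ::= X1 X2; F ::= ( | X1 Y3; X1 ::= (; X2 ::= +; Y1 ::= X2 Y2; Y2 ::= X2 X2; Y3 ::= X1 E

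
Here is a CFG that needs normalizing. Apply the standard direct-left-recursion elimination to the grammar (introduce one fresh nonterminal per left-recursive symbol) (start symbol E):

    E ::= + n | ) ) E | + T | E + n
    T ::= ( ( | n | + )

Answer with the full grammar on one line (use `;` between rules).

Directly left-recursive nonterminal: E.
For E: α = {+ n}, β = {+ n, ) ) E, + T}. Rewrite as E → β E' and E' → α E' | ε.

E ::= + n E' | ) ) E E' | + T E'; T ::= ( ( | n | + ); E' ::= + n E' | ε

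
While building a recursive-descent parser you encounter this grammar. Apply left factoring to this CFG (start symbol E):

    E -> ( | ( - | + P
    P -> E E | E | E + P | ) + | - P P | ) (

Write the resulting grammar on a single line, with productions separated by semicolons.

E has alternatives sharing prefix '(': factor to E → ( E' with E' → ε | -.
P has alternatives sharing prefix 'E': factor to P → E P' with P' → E | ε | + P.
P has alternatives sharing prefix ')': factor to P → ) P'' with P'' → + | (.

E -> + P | ( E'; P -> - P P | E P' | ) P''; E' -> ε | -; P' -> E | ε | + P; P'' -> + | (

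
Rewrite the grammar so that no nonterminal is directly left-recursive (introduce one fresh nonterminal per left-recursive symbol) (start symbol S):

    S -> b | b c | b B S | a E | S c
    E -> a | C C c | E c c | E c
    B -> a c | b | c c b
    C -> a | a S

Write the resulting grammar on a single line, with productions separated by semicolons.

Left recursion appears on S, E.
For S: α = {c}, β = {b, b c, b B S, a E}. Rewrite as S → β S' and S' → α S' | ε.
For E: α = {c c, c}, β = {a, C C c}. Rewrite as E → β E' and E' → α E' | ε.

S -> b S' | b c S' | b B S S' | a E S'; E -> a E' | C C c E'; B -> a c | b | c c b; C -> a | a S; S' -> c S' | eps; E' -> c c E' | c E' | eps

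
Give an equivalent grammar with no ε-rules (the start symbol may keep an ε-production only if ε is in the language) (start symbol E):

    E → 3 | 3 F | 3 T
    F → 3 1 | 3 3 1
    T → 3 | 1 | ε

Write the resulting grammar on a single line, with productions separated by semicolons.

E → 3 | 3 F | 3 T; F → 3 1 | 3 3 1; T → 3 | 1

Nullable set = {T}.
ε ∉ L(G), so no ε-production is kept.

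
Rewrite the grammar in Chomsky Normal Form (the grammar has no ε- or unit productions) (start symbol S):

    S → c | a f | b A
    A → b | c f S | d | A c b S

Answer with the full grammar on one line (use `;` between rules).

Introduce a nonterminal for each terminal appearing in a rule of length ≥ 2: X1 → a, X2 → f, X3 → b, X4 → c.
Binarize each right-hand side of length ≥ 3 by chaining fresh nonterminals (Y1, Y2, …): affected rules were A → X4 X2 S; A → A X4 X3 S.

S → c | X1 X2 | X3 A; A → b | X4 Y1 | d | A Y2; X1 → a; X2 → f; X3 → b; X4 → c; Y1 → X2 S; Y2 → X4 Y3; Y3 → X3 S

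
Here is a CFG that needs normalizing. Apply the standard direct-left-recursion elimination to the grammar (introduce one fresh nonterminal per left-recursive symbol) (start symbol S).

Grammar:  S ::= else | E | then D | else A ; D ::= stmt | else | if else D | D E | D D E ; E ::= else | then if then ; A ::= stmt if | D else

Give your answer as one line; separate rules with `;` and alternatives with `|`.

S ::= else | E | then D | else A; D ::= stmt D' | else D' | if else D D'; E ::= else | then if then; A ::= stmt if | D else; D' ::= E D' | D E D' | ε

Directly left-recursive nonterminal: D.
For D: α = {E, D E}, β = {stmt, else, if else D}. Rewrite as D → β D' and D' → α D' | ε.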